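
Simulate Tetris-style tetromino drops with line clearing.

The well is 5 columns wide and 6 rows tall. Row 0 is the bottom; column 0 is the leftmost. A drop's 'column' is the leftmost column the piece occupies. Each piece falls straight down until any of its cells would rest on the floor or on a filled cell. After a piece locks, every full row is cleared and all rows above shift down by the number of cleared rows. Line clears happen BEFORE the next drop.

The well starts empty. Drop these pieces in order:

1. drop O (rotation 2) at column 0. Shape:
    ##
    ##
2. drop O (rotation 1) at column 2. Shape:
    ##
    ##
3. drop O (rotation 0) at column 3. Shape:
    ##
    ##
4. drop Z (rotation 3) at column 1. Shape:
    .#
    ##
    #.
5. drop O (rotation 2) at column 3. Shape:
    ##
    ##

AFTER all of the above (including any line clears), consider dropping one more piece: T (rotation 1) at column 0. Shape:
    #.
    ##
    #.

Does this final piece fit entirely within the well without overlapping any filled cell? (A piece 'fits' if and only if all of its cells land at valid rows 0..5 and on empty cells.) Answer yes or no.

Drop 1: O rot2 at col 0 lands with bottom-row=0; cleared 0 line(s) (total 0); column heights now [2 2 0 0 0], max=2
Drop 2: O rot1 at col 2 lands with bottom-row=0; cleared 0 line(s) (total 0); column heights now [2 2 2 2 0], max=2
Drop 3: O rot0 at col 3 lands with bottom-row=2; cleared 0 line(s) (total 0); column heights now [2 2 2 4 4], max=4
Drop 4: Z rot3 at col 1 lands with bottom-row=2; cleared 0 line(s) (total 0); column heights now [2 4 5 4 4], max=5
Drop 5: O rot2 at col 3 lands with bottom-row=4; cleared 0 line(s) (total 0); column heights now [2 4 5 6 6], max=6
Test piece T rot1 at col 0 (width 2): heights before test = [2 4 5 6 6]; fits = True

Answer: yes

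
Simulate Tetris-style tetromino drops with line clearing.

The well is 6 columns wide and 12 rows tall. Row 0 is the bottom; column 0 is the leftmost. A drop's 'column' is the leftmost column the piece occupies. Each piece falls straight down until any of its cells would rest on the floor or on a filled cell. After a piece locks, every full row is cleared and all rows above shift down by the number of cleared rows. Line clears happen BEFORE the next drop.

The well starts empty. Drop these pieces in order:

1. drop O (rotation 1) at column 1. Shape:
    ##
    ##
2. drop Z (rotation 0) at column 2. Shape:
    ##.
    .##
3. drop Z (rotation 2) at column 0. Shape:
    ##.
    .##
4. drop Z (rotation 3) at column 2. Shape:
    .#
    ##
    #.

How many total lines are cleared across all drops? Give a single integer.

Answer: 0

Derivation:
Drop 1: O rot1 at col 1 lands with bottom-row=0; cleared 0 line(s) (total 0); column heights now [0 2 2 0 0 0], max=2
Drop 2: Z rot0 at col 2 lands with bottom-row=1; cleared 0 line(s) (total 0); column heights now [0 2 3 3 2 0], max=3
Drop 3: Z rot2 at col 0 lands with bottom-row=3; cleared 0 line(s) (total 0); column heights now [5 5 4 3 2 0], max=5
Drop 4: Z rot3 at col 2 lands with bottom-row=4; cleared 0 line(s) (total 0); column heights now [5 5 6 7 2 0], max=7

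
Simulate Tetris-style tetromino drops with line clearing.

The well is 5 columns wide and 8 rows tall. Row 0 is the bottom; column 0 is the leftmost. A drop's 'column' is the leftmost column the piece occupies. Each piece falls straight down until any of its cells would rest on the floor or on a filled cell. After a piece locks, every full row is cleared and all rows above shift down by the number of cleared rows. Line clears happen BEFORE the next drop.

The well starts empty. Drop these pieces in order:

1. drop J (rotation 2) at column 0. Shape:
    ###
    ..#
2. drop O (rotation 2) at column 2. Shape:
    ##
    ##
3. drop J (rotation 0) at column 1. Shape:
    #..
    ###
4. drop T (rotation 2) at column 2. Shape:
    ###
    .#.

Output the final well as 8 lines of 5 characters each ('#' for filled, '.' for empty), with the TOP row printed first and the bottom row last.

Drop 1: J rot2 at col 0 lands with bottom-row=0; cleared 0 line(s) (total 0); column heights now [2 2 2 0 0], max=2
Drop 2: O rot2 at col 2 lands with bottom-row=2; cleared 0 line(s) (total 0); column heights now [2 2 4 4 0], max=4
Drop 3: J rot0 at col 1 lands with bottom-row=4; cleared 0 line(s) (total 0); column heights now [2 6 5 5 0], max=6
Drop 4: T rot2 at col 2 lands with bottom-row=5; cleared 0 line(s) (total 0); column heights now [2 6 7 7 7], max=7

Answer: .....
..###
.#.#.
.###.
..##.
..##.
###..
..#..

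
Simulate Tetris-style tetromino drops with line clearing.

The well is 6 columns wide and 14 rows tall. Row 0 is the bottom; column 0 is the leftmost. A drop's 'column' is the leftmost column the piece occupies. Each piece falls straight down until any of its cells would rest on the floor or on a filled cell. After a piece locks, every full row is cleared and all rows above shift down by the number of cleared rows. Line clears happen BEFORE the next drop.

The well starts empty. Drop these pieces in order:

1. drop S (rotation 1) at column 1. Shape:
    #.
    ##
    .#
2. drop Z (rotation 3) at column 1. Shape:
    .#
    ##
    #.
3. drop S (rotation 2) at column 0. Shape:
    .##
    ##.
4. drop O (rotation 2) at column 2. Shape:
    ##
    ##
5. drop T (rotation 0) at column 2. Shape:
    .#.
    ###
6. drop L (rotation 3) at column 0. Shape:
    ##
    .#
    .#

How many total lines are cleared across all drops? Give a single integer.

Answer: 0

Derivation:
Drop 1: S rot1 at col 1 lands with bottom-row=0; cleared 0 line(s) (total 0); column heights now [0 3 2 0 0 0], max=3
Drop 2: Z rot3 at col 1 lands with bottom-row=3; cleared 0 line(s) (total 0); column heights now [0 5 6 0 0 0], max=6
Drop 3: S rot2 at col 0 lands with bottom-row=5; cleared 0 line(s) (total 0); column heights now [6 7 7 0 0 0], max=7
Drop 4: O rot2 at col 2 lands with bottom-row=7; cleared 0 line(s) (total 0); column heights now [6 7 9 9 0 0], max=9
Drop 5: T rot0 at col 2 lands with bottom-row=9; cleared 0 line(s) (total 0); column heights now [6 7 10 11 10 0], max=11
Drop 6: L rot3 at col 0 lands with bottom-row=7; cleared 0 line(s) (total 0); column heights now [10 10 10 11 10 0], max=11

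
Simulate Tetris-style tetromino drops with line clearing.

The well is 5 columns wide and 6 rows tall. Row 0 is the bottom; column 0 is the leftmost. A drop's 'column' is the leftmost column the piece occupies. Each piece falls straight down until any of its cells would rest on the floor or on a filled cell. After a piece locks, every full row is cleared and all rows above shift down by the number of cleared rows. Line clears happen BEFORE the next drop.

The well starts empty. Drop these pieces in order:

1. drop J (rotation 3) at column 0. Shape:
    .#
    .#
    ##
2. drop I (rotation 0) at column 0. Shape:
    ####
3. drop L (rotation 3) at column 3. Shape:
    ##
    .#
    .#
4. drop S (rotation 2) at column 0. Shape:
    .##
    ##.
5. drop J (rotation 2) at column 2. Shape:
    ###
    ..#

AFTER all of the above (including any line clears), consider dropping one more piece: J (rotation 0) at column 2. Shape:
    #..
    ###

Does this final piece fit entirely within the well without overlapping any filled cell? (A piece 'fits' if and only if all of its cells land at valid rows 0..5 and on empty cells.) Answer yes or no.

Answer: no

Derivation:
Drop 1: J rot3 at col 0 lands with bottom-row=0; cleared 0 line(s) (total 0); column heights now [1 3 0 0 0], max=3
Drop 2: I rot0 at col 0 lands with bottom-row=3; cleared 0 line(s) (total 0); column heights now [4 4 4 4 0], max=4
Drop 3: L rot3 at col 3 lands with bottom-row=2; cleared 1 line(s) (total 1); column heights now [1 3 0 4 4], max=4
Drop 4: S rot2 at col 0 lands with bottom-row=3; cleared 0 line(s) (total 1); column heights now [4 5 5 4 4], max=5
Drop 5: J rot2 at col 2 lands with bottom-row=4; cleared 0 line(s) (total 1); column heights now [4 5 6 6 6], max=6
Test piece J rot0 at col 2 (width 3): heights before test = [4 5 6 6 6]; fits = False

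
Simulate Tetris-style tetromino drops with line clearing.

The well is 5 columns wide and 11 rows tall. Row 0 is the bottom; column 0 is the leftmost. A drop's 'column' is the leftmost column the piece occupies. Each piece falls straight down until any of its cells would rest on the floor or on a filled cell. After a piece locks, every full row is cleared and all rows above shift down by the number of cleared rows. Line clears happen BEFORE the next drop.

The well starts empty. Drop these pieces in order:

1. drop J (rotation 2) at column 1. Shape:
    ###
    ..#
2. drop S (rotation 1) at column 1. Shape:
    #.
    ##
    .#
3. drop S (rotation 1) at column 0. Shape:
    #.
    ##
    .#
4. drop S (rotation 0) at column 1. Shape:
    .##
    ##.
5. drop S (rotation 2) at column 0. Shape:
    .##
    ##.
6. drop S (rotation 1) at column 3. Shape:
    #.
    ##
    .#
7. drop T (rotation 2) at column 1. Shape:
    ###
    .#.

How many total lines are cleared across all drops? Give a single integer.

Drop 1: J rot2 at col 1 lands with bottom-row=0; cleared 0 line(s) (total 0); column heights now [0 2 2 2 0], max=2
Drop 2: S rot1 at col 1 lands with bottom-row=2; cleared 0 line(s) (total 0); column heights now [0 5 4 2 0], max=5
Drop 3: S rot1 at col 0 lands with bottom-row=5; cleared 0 line(s) (total 0); column heights now [8 7 4 2 0], max=8
Drop 4: S rot0 at col 1 lands with bottom-row=7; cleared 0 line(s) (total 0); column heights now [8 8 9 9 0], max=9
Drop 5: S rot2 at col 0 lands with bottom-row=8; cleared 0 line(s) (total 0); column heights now [9 10 10 9 0], max=10
Drop 6: S rot1 at col 3 lands with bottom-row=8; cleared 1 line(s) (total 1); column heights now [8 9 9 10 9], max=10
Drop 7: T rot2 at col 1 lands with bottom-row=9; cleared 0 line(s) (total 1); column heights now [8 11 11 11 9], max=11

Answer: 1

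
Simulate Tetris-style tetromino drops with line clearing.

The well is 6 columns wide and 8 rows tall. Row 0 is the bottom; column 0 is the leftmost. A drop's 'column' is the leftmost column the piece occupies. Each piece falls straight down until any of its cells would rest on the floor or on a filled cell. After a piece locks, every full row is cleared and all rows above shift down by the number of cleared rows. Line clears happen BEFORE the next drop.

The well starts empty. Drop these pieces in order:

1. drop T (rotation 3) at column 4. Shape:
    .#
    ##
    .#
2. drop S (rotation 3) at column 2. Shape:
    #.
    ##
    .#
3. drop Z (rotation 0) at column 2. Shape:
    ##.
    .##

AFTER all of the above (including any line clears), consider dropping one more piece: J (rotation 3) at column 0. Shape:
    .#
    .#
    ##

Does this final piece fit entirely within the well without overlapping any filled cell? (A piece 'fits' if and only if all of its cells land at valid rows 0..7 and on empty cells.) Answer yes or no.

Answer: yes

Derivation:
Drop 1: T rot3 at col 4 lands with bottom-row=0; cleared 0 line(s) (total 0); column heights now [0 0 0 0 2 3], max=3
Drop 2: S rot3 at col 2 lands with bottom-row=0; cleared 0 line(s) (total 0); column heights now [0 0 3 2 2 3], max=3
Drop 3: Z rot0 at col 2 lands with bottom-row=2; cleared 0 line(s) (total 0); column heights now [0 0 4 4 3 3], max=4
Test piece J rot3 at col 0 (width 2): heights before test = [0 0 4 4 3 3]; fits = True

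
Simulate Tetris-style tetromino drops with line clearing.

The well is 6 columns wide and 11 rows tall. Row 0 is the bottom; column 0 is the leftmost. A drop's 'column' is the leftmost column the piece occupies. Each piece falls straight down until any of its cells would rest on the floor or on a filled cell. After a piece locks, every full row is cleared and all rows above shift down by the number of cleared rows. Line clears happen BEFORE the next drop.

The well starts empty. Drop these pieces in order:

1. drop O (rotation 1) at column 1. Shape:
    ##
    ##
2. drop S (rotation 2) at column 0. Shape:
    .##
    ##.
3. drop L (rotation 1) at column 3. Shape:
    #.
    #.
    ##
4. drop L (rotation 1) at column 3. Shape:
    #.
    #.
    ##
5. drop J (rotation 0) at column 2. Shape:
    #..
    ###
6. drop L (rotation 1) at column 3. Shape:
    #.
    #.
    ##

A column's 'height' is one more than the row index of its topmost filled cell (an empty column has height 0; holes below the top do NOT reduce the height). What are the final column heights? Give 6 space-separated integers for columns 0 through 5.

Answer: 3 4 8 10 8 0

Derivation:
Drop 1: O rot1 at col 1 lands with bottom-row=0; cleared 0 line(s) (total 0); column heights now [0 2 2 0 0 0], max=2
Drop 2: S rot2 at col 0 lands with bottom-row=2; cleared 0 line(s) (total 0); column heights now [3 4 4 0 0 0], max=4
Drop 3: L rot1 at col 3 lands with bottom-row=0; cleared 0 line(s) (total 0); column heights now [3 4 4 3 1 0], max=4
Drop 4: L rot1 at col 3 lands with bottom-row=3; cleared 0 line(s) (total 0); column heights now [3 4 4 6 4 0], max=6
Drop 5: J rot0 at col 2 lands with bottom-row=6; cleared 0 line(s) (total 0); column heights now [3 4 8 7 7 0], max=8
Drop 6: L rot1 at col 3 lands with bottom-row=7; cleared 0 line(s) (total 0); column heights now [3 4 8 10 8 0], max=10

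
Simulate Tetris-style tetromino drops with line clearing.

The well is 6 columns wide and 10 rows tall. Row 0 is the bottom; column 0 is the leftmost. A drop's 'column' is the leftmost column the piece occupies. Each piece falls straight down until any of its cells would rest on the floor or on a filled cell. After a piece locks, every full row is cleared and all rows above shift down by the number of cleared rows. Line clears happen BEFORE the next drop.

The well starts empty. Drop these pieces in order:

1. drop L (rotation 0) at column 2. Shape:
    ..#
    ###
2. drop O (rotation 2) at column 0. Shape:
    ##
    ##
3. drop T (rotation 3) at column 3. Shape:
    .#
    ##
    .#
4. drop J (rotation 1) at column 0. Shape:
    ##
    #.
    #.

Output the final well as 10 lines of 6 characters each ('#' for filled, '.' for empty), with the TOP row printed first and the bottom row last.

Drop 1: L rot0 at col 2 lands with bottom-row=0; cleared 0 line(s) (total 0); column heights now [0 0 1 1 2 0], max=2
Drop 2: O rot2 at col 0 lands with bottom-row=0; cleared 0 line(s) (total 0); column heights now [2 2 1 1 2 0], max=2
Drop 3: T rot3 at col 3 lands with bottom-row=2; cleared 0 line(s) (total 0); column heights now [2 2 1 4 5 0], max=5
Drop 4: J rot1 at col 0 lands with bottom-row=2; cleared 0 line(s) (total 0); column heights now [5 5 1 4 5 0], max=5

Answer: ......
......
......
......
......
##..#.
#..##.
#...#.
##..#.
#####.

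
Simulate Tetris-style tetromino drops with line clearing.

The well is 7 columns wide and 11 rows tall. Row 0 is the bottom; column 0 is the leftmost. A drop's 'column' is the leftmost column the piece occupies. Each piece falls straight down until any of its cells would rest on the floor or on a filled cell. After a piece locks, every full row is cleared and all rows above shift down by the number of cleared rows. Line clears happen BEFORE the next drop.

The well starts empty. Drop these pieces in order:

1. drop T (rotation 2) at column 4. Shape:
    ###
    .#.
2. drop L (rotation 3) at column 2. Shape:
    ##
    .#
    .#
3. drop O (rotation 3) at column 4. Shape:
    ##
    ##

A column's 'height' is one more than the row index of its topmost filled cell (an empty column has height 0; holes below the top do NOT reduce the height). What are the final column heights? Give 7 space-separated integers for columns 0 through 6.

Drop 1: T rot2 at col 4 lands with bottom-row=0; cleared 0 line(s) (total 0); column heights now [0 0 0 0 2 2 2], max=2
Drop 2: L rot3 at col 2 lands with bottom-row=0; cleared 0 line(s) (total 0); column heights now [0 0 3 3 2 2 2], max=3
Drop 3: O rot3 at col 4 lands with bottom-row=2; cleared 0 line(s) (total 0); column heights now [0 0 3 3 4 4 2], max=4

Answer: 0 0 3 3 4 4 2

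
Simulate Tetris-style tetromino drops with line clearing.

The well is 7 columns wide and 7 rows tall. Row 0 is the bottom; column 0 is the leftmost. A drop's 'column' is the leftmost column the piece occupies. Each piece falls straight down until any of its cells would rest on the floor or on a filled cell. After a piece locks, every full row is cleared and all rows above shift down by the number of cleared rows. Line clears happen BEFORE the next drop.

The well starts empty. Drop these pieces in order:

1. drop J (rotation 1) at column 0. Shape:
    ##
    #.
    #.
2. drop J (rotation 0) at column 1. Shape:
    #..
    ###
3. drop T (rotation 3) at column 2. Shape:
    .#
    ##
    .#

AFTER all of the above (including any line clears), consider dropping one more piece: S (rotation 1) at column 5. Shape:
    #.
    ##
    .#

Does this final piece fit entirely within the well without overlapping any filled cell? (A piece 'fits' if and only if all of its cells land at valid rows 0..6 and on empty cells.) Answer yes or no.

Answer: yes

Derivation:
Drop 1: J rot1 at col 0 lands with bottom-row=0; cleared 0 line(s) (total 0); column heights now [3 3 0 0 0 0 0], max=3
Drop 2: J rot0 at col 1 lands with bottom-row=3; cleared 0 line(s) (total 0); column heights now [3 5 4 4 0 0 0], max=5
Drop 3: T rot3 at col 2 lands with bottom-row=4; cleared 0 line(s) (total 0); column heights now [3 5 6 7 0 0 0], max=7
Test piece S rot1 at col 5 (width 2): heights before test = [3 5 6 7 0 0 0]; fits = True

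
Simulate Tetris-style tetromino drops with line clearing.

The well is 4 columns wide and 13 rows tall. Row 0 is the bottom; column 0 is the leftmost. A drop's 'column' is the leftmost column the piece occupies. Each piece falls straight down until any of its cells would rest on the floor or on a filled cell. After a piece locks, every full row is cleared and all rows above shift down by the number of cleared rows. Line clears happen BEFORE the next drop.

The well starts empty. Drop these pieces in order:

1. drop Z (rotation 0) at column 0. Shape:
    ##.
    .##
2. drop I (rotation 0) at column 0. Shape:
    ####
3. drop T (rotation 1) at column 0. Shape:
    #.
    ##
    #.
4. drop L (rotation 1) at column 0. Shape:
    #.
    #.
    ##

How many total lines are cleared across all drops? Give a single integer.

Drop 1: Z rot0 at col 0 lands with bottom-row=0; cleared 0 line(s) (total 0); column heights now [2 2 1 0], max=2
Drop 2: I rot0 at col 0 lands with bottom-row=2; cleared 1 line(s) (total 1); column heights now [2 2 1 0], max=2
Drop 3: T rot1 at col 0 lands with bottom-row=2; cleared 0 line(s) (total 1); column heights now [5 4 1 0], max=5
Drop 4: L rot1 at col 0 lands with bottom-row=5; cleared 0 line(s) (total 1); column heights now [8 6 1 0], max=8

Answer: 1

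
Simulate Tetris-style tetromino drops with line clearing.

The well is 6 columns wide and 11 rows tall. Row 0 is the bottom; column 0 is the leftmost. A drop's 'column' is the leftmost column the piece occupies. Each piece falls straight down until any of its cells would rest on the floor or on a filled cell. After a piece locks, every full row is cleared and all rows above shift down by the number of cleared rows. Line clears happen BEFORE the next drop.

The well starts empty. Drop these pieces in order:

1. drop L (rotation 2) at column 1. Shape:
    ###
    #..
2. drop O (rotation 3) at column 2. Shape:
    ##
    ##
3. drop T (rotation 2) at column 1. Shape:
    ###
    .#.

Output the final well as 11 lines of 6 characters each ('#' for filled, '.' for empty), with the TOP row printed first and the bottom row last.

Answer: ......
......
......
......
......
.###..
..#...
..##..
..##..
.###..
.#....

Derivation:
Drop 1: L rot2 at col 1 lands with bottom-row=0; cleared 0 line(s) (total 0); column heights now [0 2 2 2 0 0], max=2
Drop 2: O rot3 at col 2 lands with bottom-row=2; cleared 0 line(s) (total 0); column heights now [0 2 4 4 0 0], max=4
Drop 3: T rot2 at col 1 lands with bottom-row=4; cleared 0 line(s) (total 0); column heights now [0 6 6 6 0 0], max=6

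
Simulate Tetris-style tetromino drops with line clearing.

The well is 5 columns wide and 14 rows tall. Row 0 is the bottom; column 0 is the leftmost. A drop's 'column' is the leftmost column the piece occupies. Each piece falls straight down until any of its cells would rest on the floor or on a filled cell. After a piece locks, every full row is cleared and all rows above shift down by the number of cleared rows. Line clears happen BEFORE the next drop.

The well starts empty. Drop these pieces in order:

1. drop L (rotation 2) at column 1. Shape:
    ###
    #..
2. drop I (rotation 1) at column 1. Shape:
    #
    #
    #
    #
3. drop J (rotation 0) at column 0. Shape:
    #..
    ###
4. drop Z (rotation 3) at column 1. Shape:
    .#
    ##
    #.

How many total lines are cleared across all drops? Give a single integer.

Drop 1: L rot2 at col 1 lands with bottom-row=0; cleared 0 line(s) (total 0); column heights now [0 2 2 2 0], max=2
Drop 2: I rot1 at col 1 lands with bottom-row=2; cleared 0 line(s) (total 0); column heights now [0 6 2 2 0], max=6
Drop 3: J rot0 at col 0 lands with bottom-row=6; cleared 0 line(s) (total 0); column heights now [8 7 7 2 0], max=8
Drop 4: Z rot3 at col 1 lands with bottom-row=7; cleared 0 line(s) (total 0); column heights now [8 9 10 2 0], max=10

Answer: 0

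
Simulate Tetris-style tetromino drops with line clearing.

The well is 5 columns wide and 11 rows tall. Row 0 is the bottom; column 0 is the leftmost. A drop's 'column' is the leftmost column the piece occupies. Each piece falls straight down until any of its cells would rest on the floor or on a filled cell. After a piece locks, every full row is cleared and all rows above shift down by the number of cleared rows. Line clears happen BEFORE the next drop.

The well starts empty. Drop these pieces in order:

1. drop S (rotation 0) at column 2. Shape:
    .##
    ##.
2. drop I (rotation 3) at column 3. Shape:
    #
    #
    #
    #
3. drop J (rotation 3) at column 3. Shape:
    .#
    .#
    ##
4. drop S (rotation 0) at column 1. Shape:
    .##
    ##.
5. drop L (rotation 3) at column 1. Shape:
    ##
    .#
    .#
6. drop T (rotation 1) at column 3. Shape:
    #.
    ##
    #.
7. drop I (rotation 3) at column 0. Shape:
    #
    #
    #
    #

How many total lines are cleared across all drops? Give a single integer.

Answer: 0

Derivation:
Drop 1: S rot0 at col 2 lands with bottom-row=0; cleared 0 line(s) (total 0); column heights now [0 0 1 2 2], max=2
Drop 2: I rot3 at col 3 lands with bottom-row=2; cleared 0 line(s) (total 0); column heights now [0 0 1 6 2], max=6
Drop 3: J rot3 at col 3 lands with bottom-row=6; cleared 0 line(s) (total 0); column heights now [0 0 1 7 9], max=9
Drop 4: S rot0 at col 1 lands with bottom-row=6; cleared 0 line(s) (total 0); column heights now [0 7 8 8 9], max=9
Drop 5: L rot3 at col 1 lands with bottom-row=8; cleared 0 line(s) (total 0); column heights now [0 11 11 8 9], max=11
Drop 6: T rot1 at col 3 lands with bottom-row=8; cleared 0 line(s) (total 0); column heights now [0 11 11 11 10], max=11
Drop 7: I rot3 at col 0 lands with bottom-row=0; cleared 0 line(s) (total 0); column heights now [4 11 11 11 10], max=11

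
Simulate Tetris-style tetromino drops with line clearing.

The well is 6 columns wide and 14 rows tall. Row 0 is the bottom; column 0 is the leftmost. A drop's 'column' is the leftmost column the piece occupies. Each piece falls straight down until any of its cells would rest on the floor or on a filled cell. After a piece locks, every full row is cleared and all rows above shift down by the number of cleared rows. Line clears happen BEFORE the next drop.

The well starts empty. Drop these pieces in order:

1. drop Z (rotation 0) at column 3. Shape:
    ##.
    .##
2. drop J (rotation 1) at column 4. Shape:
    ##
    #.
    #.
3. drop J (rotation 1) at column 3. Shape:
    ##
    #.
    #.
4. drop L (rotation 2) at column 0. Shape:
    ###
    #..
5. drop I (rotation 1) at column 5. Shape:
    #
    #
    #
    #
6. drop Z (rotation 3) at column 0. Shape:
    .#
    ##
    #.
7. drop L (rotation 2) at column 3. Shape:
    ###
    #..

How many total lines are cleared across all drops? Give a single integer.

Drop 1: Z rot0 at col 3 lands with bottom-row=0; cleared 0 line(s) (total 0); column heights now [0 0 0 2 2 1], max=2
Drop 2: J rot1 at col 4 lands with bottom-row=2; cleared 0 line(s) (total 0); column heights now [0 0 0 2 5 5], max=5
Drop 3: J rot1 at col 3 lands with bottom-row=3; cleared 0 line(s) (total 0); column heights now [0 0 0 6 6 5], max=6
Drop 4: L rot2 at col 0 lands with bottom-row=0; cleared 0 line(s) (total 0); column heights now [2 2 2 6 6 5], max=6
Drop 5: I rot1 at col 5 lands with bottom-row=5; cleared 0 line(s) (total 0); column heights now [2 2 2 6 6 9], max=9
Drop 6: Z rot3 at col 0 lands with bottom-row=2; cleared 0 line(s) (total 0); column heights now [4 5 2 6 6 9], max=9
Drop 7: L rot2 at col 3 lands with bottom-row=8; cleared 0 line(s) (total 0); column heights now [4 5 2 10 10 10], max=10

Answer: 0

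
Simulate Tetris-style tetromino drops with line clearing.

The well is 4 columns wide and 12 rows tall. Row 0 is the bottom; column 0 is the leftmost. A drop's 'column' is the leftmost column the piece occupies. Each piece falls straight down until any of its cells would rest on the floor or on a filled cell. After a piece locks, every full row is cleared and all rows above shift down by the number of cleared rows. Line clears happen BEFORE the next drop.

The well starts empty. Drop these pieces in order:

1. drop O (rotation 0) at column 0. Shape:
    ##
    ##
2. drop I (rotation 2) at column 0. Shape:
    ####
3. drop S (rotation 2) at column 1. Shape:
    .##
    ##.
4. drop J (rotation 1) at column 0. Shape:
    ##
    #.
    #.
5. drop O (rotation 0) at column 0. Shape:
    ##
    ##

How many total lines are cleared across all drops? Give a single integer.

Drop 1: O rot0 at col 0 lands with bottom-row=0; cleared 0 line(s) (total 0); column heights now [2 2 0 0], max=2
Drop 2: I rot2 at col 0 lands with bottom-row=2; cleared 1 line(s) (total 1); column heights now [2 2 0 0], max=2
Drop 3: S rot2 at col 1 lands with bottom-row=2; cleared 0 line(s) (total 1); column heights now [2 3 4 4], max=4
Drop 4: J rot1 at col 0 lands with bottom-row=2; cleared 0 line(s) (total 1); column heights now [5 5 4 4], max=5
Drop 5: O rot0 at col 0 lands with bottom-row=5; cleared 0 line(s) (total 1); column heights now [7 7 4 4], max=7

Answer: 1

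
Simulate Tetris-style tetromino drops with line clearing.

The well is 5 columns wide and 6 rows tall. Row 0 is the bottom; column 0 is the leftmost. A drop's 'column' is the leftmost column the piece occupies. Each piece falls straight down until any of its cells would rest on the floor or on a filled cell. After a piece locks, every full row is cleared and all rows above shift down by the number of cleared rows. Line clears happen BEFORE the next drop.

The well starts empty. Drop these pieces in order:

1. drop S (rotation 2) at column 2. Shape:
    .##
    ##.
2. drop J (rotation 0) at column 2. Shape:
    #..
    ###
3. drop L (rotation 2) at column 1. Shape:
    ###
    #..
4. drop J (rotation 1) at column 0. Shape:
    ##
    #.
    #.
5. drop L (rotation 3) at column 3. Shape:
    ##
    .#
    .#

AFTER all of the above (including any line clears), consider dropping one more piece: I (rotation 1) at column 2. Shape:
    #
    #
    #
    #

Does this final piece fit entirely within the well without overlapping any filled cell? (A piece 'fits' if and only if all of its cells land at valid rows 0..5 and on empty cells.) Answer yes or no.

Answer: no

Derivation:
Drop 1: S rot2 at col 2 lands with bottom-row=0; cleared 0 line(s) (total 0); column heights now [0 0 1 2 2], max=2
Drop 2: J rot0 at col 2 lands with bottom-row=2; cleared 0 line(s) (total 0); column heights now [0 0 4 3 3], max=4
Drop 3: L rot2 at col 1 lands with bottom-row=3; cleared 0 line(s) (total 0); column heights now [0 5 5 5 3], max=5
Drop 4: J rot1 at col 0 lands with bottom-row=3; cleared 0 line(s) (total 0); column heights now [6 6 5 5 3], max=6
Drop 5: L rot3 at col 3 lands with bottom-row=3; cleared 1 line(s) (total 1); column heights now [5 5 4 5 5], max=5
Test piece I rot1 at col 2 (width 1): heights before test = [5 5 4 5 5]; fits = False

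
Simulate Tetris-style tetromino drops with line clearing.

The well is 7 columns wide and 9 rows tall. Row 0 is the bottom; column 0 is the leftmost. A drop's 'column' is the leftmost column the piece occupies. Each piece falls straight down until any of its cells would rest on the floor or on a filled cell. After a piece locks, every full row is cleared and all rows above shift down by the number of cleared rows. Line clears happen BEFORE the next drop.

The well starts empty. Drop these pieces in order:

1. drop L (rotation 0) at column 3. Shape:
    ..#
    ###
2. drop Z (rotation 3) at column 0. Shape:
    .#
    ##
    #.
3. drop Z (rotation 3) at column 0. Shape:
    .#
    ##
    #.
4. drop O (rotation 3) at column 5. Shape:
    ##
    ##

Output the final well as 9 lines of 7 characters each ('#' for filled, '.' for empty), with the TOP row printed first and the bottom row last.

Answer: .......
.......
.......
.......
.#.....
##...##
##...##
##...#.
#..###.

Derivation:
Drop 1: L rot0 at col 3 lands with bottom-row=0; cleared 0 line(s) (total 0); column heights now [0 0 0 1 1 2 0], max=2
Drop 2: Z rot3 at col 0 lands with bottom-row=0; cleared 0 line(s) (total 0); column heights now [2 3 0 1 1 2 0], max=3
Drop 3: Z rot3 at col 0 lands with bottom-row=2; cleared 0 line(s) (total 0); column heights now [4 5 0 1 1 2 0], max=5
Drop 4: O rot3 at col 5 lands with bottom-row=2; cleared 0 line(s) (total 0); column heights now [4 5 0 1 1 4 4], max=5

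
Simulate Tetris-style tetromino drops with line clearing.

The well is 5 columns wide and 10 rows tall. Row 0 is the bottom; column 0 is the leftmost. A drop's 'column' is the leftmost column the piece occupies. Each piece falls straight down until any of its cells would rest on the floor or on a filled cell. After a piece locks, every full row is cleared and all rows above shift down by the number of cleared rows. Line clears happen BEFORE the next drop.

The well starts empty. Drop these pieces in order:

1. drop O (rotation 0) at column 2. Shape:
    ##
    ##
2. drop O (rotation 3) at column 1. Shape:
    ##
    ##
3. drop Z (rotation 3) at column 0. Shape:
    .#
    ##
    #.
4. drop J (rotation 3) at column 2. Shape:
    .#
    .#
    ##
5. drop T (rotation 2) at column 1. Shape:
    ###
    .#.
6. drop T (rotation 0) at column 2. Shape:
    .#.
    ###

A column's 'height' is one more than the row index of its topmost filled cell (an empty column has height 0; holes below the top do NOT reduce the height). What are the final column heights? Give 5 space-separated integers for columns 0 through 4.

Drop 1: O rot0 at col 2 lands with bottom-row=0; cleared 0 line(s) (total 0); column heights now [0 0 2 2 0], max=2
Drop 2: O rot3 at col 1 lands with bottom-row=2; cleared 0 line(s) (total 0); column heights now [0 4 4 2 0], max=4
Drop 3: Z rot3 at col 0 lands with bottom-row=3; cleared 0 line(s) (total 0); column heights now [5 6 4 2 0], max=6
Drop 4: J rot3 at col 2 lands with bottom-row=4; cleared 0 line(s) (total 0); column heights now [5 6 5 7 0], max=7
Drop 5: T rot2 at col 1 lands with bottom-row=6; cleared 0 line(s) (total 0); column heights now [5 8 8 8 0], max=8
Drop 6: T rot0 at col 2 lands with bottom-row=8; cleared 0 line(s) (total 0); column heights now [5 8 9 10 9], max=10

Answer: 5 8 9 10 9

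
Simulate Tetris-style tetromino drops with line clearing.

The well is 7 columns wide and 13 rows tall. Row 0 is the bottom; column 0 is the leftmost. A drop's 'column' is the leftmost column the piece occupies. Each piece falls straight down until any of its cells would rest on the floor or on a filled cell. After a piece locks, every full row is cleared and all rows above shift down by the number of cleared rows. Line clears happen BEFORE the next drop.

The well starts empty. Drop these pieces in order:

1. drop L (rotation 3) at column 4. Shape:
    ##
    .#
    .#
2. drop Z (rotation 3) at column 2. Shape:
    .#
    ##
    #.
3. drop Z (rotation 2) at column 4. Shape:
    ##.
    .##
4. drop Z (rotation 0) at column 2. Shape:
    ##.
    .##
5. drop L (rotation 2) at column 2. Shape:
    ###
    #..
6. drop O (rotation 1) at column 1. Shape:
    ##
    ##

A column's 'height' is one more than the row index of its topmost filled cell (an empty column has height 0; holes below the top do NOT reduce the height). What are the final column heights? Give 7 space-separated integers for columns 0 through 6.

Drop 1: L rot3 at col 4 lands with bottom-row=0; cleared 0 line(s) (total 0); column heights now [0 0 0 0 3 3 0], max=3
Drop 2: Z rot3 at col 2 lands with bottom-row=0; cleared 0 line(s) (total 0); column heights now [0 0 2 3 3 3 0], max=3
Drop 3: Z rot2 at col 4 lands with bottom-row=3; cleared 0 line(s) (total 0); column heights now [0 0 2 3 5 5 4], max=5
Drop 4: Z rot0 at col 2 lands with bottom-row=5; cleared 0 line(s) (total 0); column heights now [0 0 7 7 6 5 4], max=7
Drop 5: L rot2 at col 2 lands with bottom-row=7; cleared 0 line(s) (total 0); column heights now [0 0 9 9 9 5 4], max=9
Drop 6: O rot1 at col 1 lands with bottom-row=9; cleared 0 line(s) (total 0); column heights now [0 11 11 9 9 5 4], max=11

Answer: 0 11 11 9 9 5 4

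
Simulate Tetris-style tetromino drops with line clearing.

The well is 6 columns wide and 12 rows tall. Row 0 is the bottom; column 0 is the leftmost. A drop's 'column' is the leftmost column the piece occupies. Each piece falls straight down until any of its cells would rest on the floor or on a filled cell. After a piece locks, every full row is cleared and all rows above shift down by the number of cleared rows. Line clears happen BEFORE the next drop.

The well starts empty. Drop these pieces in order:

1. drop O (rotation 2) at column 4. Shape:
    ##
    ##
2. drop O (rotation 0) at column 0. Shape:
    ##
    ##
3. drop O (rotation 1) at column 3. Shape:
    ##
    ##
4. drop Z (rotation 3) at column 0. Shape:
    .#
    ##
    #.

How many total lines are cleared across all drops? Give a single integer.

Drop 1: O rot2 at col 4 lands with bottom-row=0; cleared 0 line(s) (total 0); column heights now [0 0 0 0 2 2], max=2
Drop 2: O rot0 at col 0 lands with bottom-row=0; cleared 0 line(s) (total 0); column heights now [2 2 0 0 2 2], max=2
Drop 3: O rot1 at col 3 lands with bottom-row=2; cleared 0 line(s) (total 0); column heights now [2 2 0 4 4 2], max=4
Drop 4: Z rot3 at col 0 lands with bottom-row=2; cleared 0 line(s) (total 0); column heights now [4 5 0 4 4 2], max=5

Answer: 0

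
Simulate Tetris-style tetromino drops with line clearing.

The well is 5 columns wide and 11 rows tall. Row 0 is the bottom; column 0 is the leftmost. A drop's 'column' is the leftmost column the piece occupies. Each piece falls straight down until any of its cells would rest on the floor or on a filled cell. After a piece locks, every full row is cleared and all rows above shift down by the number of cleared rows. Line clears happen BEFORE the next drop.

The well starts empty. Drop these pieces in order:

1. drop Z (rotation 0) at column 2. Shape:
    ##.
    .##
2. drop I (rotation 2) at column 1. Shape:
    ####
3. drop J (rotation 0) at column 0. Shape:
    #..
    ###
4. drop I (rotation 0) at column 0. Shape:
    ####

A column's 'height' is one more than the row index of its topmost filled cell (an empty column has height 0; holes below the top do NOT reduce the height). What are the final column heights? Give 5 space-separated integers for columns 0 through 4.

Drop 1: Z rot0 at col 2 lands with bottom-row=0; cleared 0 line(s) (total 0); column heights now [0 0 2 2 1], max=2
Drop 2: I rot2 at col 1 lands with bottom-row=2; cleared 0 line(s) (total 0); column heights now [0 3 3 3 3], max=3
Drop 3: J rot0 at col 0 lands with bottom-row=3; cleared 0 line(s) (total 0); column heights now [5 4 4 3 3], max=5
Drop 4: I rot0 at col 0 lands with bottom-row=5; cleared 0 line(s) (total 0); column heights now [6 6 6 6 3], max=6

Answer: 6 6 6 6 3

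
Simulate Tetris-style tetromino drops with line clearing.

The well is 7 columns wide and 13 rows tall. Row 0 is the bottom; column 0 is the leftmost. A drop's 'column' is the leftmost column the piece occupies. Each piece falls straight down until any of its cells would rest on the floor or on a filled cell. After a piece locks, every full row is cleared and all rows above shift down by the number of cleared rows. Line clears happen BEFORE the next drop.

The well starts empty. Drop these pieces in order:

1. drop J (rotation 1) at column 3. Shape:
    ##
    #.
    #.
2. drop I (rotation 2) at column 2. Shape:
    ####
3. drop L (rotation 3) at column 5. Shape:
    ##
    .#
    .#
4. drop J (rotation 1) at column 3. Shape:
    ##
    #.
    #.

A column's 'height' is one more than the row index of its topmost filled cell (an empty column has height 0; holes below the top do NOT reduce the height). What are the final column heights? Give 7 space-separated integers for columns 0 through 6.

Answer: 0 0 4 7 7 5 5

Derivation:
Drop 1: J rot1 at col 3 lands with bottom-row=0; cleared 0 line(s) (total 0); column heights now [0 0 0 3 3 0 0], max=3
Drop 2: I rot2 at col 2 lands with bottom-row=3; cleared 0 line(s) (total 0); column heights now [0 0 4 4 4 4 0], max=4
Drop 3: L rot3 at col 5 lands with bottom-row=2; cleared 0 line(s) (total 0); column heights now [0 0 4 4 4 5 5], max=5
Drop 4: J rot1 at col 3 lands with bottom-row=4; cleared 0 line(s) (total 0); column heights now [0 0 4 7 7 5 5], max=7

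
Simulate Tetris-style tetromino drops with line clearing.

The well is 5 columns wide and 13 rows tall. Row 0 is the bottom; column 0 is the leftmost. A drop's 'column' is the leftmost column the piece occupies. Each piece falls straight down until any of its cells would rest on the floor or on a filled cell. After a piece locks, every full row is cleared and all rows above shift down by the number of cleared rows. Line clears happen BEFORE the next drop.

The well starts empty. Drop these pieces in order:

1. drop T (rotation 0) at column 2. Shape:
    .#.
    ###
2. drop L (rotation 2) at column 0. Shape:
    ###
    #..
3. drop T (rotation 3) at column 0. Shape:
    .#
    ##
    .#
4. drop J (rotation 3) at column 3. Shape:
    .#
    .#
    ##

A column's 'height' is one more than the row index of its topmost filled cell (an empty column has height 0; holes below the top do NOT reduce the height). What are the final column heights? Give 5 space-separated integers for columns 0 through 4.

Drop 1: T rot0 at col 2 lands with bottom-row=0; cleared 0 line(s) (total 0); column heights now [0 0 1 2 1], max=2
Drop 2: L rot2 at col 0 lands with bottom-row=0; cleared 0 line(s) (total 0); column heights now [2 2 2 2 1], max=2
Drop 3: T rot3 at col 0 lands with bottom-row=2; cleared 0 line(s) (total 0); column heights now [4 5 2 2 1], max=5
Drop 4: J rot3 at col 3 lands with bottom-row=2; cleared 0 line(s) (total 0); column heights now [4 5 2 3 5], max=5

Answer: 4 5 2 3 5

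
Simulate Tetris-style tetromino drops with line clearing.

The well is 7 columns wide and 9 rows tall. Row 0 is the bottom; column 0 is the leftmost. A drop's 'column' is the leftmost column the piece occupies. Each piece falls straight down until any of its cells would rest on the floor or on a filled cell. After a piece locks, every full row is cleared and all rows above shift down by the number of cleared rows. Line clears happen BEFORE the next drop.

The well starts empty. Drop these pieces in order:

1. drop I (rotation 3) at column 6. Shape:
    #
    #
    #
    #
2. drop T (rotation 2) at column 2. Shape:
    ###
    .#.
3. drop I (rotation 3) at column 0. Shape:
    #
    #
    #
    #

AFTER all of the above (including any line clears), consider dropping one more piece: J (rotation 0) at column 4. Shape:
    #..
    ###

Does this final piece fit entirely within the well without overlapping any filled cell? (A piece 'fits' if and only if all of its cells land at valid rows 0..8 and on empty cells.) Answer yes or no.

Answer: yes

Derivation:
Drop 1: I rot3 at col 6 lands with bottom-row=0; cleared 0 line(s) (total 0); column heights now [0 0 0 0 0 0 4], max=4
Drop 2: T rot2 at col 2 lands with bottom-row=0; cleared 0 line(s) (total 0); column heights now [0 0 2 2 2 0 4], max=4
Drop 3: I rot3 at col 0 lands with bottom-row=0; cleared 0 line(s) (total 0); column heights now [4 0 2 2 2 0 4], max=4
Test piece J rot0 at col 4 (width 3): heights before test = [4 0 2 2 2 0 4]; fits = True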